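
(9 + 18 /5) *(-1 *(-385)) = 4851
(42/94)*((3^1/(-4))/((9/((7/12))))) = -49/2256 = -0.02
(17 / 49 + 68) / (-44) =-3349 / 2156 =-1.55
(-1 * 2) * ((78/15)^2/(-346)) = 676/4325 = 0.16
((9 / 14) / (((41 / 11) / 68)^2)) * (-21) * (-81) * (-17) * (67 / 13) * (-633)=20185446084.06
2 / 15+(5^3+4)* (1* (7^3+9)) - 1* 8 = 681002 / 15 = 45400.13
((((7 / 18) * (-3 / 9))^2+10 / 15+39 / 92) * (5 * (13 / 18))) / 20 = 482755 / 2414448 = 0.20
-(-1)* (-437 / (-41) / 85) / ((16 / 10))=437 / 5576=0.08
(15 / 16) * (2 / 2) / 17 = 15 / 272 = 0.06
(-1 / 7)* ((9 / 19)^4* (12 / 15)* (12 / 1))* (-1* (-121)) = -38106288 / 4561235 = -8.35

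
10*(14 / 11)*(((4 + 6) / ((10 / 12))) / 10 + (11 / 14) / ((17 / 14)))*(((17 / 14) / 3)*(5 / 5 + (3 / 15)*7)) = 1256 / 55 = 22.84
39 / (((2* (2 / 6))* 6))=39 / 4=9.75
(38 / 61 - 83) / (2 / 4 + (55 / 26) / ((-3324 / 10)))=-217140300 / 1301191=-166.88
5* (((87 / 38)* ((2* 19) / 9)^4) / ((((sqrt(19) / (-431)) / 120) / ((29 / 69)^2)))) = -6071534238400* sqrt(19) / 3470769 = -7625170.15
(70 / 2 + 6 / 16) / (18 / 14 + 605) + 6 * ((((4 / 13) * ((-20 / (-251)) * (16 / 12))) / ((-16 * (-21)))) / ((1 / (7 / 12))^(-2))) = 2282340869 / 37999383968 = 0.06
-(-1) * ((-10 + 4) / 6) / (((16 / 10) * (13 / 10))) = -25 / 52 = -0.48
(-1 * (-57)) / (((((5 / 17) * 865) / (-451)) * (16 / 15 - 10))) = 1311057 / 115910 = 11.31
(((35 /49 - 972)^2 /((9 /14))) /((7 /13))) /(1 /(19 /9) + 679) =11417921047 /2846655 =4011.00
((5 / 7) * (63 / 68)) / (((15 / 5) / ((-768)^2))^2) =434865438720 / 17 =25580319924.71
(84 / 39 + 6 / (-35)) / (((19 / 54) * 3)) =16236 / 8645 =1.88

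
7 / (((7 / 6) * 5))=6 / 5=1.20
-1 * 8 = -8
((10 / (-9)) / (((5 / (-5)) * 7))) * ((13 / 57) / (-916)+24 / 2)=1.90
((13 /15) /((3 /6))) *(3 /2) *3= 39 /5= 7.80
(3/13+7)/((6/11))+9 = 868/39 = 22.26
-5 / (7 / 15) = -75 / 7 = -10.71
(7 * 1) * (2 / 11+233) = 17955 / 11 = 1632.27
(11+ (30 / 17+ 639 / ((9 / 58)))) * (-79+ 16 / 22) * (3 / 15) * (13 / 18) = -262002013 / 5610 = -46702.68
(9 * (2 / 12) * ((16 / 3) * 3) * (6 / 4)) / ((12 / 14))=42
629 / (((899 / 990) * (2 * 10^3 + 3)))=622710 / 1800697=0.35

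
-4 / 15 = -0.27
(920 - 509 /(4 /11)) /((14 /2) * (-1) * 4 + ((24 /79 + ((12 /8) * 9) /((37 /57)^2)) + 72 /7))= -1452792383 /44298710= -32.80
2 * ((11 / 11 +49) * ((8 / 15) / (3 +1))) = 40 / 3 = 13.33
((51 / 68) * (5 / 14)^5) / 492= 0.00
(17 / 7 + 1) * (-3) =-72 / 7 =-10.29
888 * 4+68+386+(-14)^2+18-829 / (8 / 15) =2665.62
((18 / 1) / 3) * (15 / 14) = 45 / 7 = 6.43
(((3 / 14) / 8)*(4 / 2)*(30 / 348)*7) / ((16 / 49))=735 / 7424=0.10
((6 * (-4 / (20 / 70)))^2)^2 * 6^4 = 64524128256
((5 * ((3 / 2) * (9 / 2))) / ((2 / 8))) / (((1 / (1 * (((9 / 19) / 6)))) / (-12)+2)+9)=13.58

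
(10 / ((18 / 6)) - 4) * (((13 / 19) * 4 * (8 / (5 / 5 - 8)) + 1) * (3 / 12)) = 283 / 798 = 0.35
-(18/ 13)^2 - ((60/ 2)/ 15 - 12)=1366/ 169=8.08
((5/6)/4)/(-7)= -5/168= -0.03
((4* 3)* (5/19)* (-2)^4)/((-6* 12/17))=-680/57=-11.93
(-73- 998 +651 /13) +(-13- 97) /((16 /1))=-106891 /104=-1027.80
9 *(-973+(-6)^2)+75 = -8358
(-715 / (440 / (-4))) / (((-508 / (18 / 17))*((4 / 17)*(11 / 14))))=-819 / 11176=-0.07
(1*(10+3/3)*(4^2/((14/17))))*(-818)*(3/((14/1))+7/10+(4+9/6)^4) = -39231725401/245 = -160129491.43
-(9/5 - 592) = 2951/5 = 590.20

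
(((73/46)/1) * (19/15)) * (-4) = -2774/345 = -8.04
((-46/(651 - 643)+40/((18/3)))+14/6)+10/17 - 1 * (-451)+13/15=464819/1020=455.70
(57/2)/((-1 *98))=-57/196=-0.29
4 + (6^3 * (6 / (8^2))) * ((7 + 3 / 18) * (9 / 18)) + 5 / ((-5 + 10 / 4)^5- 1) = 3864765 / 50512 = 76.51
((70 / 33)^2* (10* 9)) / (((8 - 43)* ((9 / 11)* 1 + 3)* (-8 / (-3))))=-25 / 22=-1.14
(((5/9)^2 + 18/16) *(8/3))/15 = 929/3645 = 0.25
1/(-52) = -1/52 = -0.02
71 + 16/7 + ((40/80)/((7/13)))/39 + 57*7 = 19837/42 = 472.31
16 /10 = 8 /5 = 1.60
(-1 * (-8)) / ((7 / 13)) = 104 / 7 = 14.86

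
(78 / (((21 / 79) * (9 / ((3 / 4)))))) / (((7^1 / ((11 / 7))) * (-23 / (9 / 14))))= -33891 / 220892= -0.15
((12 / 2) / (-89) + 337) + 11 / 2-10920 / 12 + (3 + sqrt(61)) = -100493 / 178 + sqrt(61) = -556.76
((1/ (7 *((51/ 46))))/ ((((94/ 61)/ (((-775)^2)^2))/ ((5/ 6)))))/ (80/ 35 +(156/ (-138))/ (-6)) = 11641054355078125/ 1145766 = 10160062661.20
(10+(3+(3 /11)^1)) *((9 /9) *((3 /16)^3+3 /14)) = 462309 /157696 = 2.93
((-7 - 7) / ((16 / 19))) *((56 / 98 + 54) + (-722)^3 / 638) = 12513046695 / 1276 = 9806462.93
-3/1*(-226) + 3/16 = 10851/16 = 678.19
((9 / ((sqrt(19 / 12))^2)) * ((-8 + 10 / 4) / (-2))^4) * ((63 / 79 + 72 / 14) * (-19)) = -1298583495 / 35392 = -36691.44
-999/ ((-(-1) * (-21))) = 333/ 7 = 47.57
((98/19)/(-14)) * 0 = 0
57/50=1.14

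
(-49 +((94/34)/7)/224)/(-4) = 1306097/106624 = 12.25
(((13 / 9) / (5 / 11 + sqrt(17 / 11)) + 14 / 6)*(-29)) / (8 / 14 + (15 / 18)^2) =-37618 / 891 - 182*sqrt(187) / 81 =-72.95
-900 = -900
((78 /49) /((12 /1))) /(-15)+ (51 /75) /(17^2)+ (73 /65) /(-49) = -47773 /1624350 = -0.03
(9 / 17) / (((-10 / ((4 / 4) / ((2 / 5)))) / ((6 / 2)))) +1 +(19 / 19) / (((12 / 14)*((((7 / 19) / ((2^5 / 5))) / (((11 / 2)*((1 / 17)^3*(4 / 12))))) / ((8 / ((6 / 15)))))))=133393 / 176868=0.75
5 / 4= 1.25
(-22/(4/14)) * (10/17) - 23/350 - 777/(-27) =-887969/53550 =-16.58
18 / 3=6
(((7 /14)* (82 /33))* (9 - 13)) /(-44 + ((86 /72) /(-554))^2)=21744384768 /192517337485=0.11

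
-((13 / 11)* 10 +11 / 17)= -2331 / 187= -12.47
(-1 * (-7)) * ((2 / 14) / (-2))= -1 / 2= -0.50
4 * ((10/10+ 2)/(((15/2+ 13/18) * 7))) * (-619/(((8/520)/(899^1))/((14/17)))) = -3906496620/629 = -6210646.45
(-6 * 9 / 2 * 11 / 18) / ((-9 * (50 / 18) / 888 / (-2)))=-1172.16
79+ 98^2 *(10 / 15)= 19445 / 3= 6481.67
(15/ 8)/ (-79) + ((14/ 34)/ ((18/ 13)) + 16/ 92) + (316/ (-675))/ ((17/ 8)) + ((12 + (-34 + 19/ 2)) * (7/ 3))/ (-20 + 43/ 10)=54601576669/ 26187694200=2.09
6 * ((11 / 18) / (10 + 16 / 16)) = 1 / 3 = 0.33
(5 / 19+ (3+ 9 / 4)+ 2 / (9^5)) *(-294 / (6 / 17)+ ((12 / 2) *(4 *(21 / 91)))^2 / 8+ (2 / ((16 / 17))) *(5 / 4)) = -36863153077043 / 8089870464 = -4556.70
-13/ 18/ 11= -0.07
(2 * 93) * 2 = 372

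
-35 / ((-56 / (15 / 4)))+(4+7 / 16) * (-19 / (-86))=2287 / 688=3.32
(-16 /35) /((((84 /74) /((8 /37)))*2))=-32 /735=-0.04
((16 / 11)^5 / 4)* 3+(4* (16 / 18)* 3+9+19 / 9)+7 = 48790097 / 1449459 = 33.66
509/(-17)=-509/17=-29.94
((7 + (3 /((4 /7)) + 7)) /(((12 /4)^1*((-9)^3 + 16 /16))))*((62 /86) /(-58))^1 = 341 /3112512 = 0.00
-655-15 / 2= -1325 / 2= -662.50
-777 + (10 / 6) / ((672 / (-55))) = -1566707 / 2016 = -777.14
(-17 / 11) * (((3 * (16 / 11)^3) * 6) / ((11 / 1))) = -1253376 / 161051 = -7.78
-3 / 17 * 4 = -12 / 17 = -0.71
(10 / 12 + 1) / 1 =11 / 6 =1.83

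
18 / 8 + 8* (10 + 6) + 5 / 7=3667 / 28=130.96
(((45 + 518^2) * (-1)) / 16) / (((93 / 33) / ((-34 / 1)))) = 50185003 / 248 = 202358.88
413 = 413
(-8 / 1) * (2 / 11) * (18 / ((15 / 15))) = -288 / 11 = -26.18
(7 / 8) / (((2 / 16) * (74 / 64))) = 224 / 37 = 6.05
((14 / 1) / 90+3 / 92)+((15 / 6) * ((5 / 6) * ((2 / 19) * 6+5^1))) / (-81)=46001 / 1061910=0.04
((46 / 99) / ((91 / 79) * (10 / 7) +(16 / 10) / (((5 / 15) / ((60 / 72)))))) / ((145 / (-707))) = -0.40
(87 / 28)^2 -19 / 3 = 7811 / 2352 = 3.32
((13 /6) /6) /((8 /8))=0.36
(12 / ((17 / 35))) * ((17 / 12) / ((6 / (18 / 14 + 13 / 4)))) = 635 / 24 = 26.46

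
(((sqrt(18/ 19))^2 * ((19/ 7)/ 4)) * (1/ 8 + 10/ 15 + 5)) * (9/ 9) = 417/ 112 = 3.72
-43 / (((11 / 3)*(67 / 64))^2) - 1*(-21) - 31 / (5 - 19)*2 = 85588018 / 3802183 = 22.51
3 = 3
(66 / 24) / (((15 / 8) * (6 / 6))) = 22 / 15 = 1.47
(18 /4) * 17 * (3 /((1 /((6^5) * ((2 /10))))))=1784592 /5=356918.40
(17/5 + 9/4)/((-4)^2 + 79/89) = 10057/30060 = 0.33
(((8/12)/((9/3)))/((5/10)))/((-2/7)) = -14/9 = -1.56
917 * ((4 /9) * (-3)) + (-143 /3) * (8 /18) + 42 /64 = -1074121 /864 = -1243.20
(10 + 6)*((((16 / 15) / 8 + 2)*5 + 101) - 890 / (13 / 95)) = -102274.87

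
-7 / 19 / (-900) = 7 / 17100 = 0.00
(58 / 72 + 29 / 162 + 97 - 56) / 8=13603 / 2592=5.25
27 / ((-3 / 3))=-27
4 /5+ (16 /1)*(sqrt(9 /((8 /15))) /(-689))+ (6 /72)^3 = 0.71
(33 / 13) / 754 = 0.00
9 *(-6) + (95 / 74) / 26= -53.95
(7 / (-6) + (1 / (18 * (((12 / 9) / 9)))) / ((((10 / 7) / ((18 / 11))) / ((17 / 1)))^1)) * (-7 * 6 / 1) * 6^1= -170079 / 110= -1546.17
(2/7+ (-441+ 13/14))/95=-6157/1330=-4.63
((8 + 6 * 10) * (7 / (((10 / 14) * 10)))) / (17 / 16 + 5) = 10.99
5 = 5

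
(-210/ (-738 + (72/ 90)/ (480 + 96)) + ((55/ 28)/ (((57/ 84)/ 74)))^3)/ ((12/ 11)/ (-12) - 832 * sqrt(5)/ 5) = 1970307319332979000/ 305267690295725719 - 3606450517307084761600 * sqrt(5)/ 305267690295725719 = -26410.58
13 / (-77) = -13 / 77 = -0.17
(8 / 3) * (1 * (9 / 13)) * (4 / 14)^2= 96 / 637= 0.15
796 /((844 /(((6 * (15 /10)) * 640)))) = 1146240 /211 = 5432.42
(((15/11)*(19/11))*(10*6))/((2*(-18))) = -475/121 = -3.93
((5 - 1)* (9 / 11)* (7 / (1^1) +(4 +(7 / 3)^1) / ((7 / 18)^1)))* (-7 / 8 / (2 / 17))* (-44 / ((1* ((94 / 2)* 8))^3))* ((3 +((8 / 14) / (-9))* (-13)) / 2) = 667811 / 744203264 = 0.00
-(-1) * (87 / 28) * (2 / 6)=29 / 28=1.04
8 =8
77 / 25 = 3.08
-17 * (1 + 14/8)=-46.75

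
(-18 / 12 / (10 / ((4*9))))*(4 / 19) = -108 / 95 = -1.14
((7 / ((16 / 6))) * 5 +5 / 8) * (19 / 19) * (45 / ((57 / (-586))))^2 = 1062381375 / 361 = 2942884.70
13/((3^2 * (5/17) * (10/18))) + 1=246/25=9.84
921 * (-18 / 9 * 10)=-18420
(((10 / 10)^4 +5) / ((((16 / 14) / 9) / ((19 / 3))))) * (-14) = -8379 / 2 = -4189.50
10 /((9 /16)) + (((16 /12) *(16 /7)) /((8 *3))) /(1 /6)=1168 /63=18.54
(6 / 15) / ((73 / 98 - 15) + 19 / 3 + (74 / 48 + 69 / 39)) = -10192 / 117485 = -0.09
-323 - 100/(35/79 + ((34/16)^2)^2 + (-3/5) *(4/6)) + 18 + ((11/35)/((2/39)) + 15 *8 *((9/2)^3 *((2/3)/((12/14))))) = 18979542581183/2314229890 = 8201.23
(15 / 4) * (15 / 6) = 75 / 8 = 9.38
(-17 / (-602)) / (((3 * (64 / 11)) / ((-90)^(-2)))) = 0.00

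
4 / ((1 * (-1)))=-4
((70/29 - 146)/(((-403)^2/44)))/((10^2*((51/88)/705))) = -189445344/400338185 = -0.47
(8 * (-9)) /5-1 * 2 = -82 /5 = -16.40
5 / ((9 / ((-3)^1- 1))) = -20 / 9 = -2.22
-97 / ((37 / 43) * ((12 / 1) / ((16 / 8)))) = -4171 / 222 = -18.79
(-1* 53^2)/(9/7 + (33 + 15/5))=-19663/261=-75.34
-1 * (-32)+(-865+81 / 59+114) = -42340 / 59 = -717.63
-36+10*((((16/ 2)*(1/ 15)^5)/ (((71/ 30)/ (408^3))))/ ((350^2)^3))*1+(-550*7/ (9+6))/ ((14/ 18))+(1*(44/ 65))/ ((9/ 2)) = -365.85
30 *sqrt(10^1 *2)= 134.16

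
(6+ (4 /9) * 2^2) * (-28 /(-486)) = 980 /2187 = 0.45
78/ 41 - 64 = -2546/ 41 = -62.10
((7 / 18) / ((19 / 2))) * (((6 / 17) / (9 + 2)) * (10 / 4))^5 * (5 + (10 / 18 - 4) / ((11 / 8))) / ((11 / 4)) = 3412500 / 27668996154547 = 0.00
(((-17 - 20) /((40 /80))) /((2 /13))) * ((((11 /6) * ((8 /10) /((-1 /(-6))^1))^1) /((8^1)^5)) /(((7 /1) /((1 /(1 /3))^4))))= -428571 /286720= -1.49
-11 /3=-3.67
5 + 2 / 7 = 37 / 7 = 5.29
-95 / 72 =-1.32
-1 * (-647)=647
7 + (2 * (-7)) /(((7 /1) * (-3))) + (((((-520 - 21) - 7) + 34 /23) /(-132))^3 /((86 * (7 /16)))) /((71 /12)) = 7.99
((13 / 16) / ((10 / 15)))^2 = 1521 / 1024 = 1.49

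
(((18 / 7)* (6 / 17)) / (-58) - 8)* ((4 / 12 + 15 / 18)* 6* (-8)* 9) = 1991664 / 493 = 4039.89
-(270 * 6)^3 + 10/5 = -4251527998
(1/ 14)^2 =1/ 196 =0.01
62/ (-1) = -62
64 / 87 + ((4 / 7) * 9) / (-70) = 14114 / 21315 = 0.66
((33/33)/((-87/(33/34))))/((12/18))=-33/1972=-0.02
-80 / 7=-11.43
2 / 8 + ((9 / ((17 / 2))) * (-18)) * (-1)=1313 / 68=19.31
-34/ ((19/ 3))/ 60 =-0.09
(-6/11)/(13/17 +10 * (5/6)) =-153/2552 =-0.06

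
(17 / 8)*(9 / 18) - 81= -1279 / 16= -79.94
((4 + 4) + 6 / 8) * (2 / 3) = 35 / 6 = 5.83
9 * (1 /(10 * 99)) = 1 /110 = 0.01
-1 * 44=-44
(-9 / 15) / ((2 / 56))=-16.80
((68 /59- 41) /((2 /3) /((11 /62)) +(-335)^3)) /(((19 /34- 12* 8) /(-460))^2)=69009260352 /2802831809394419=0.00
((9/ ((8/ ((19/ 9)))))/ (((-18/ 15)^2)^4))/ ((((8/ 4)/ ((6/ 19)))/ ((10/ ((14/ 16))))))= 1953125/ 1959552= 1.00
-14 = -14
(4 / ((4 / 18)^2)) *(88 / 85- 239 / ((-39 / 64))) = 31852.47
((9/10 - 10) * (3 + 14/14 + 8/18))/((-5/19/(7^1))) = 48412/45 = 1075.82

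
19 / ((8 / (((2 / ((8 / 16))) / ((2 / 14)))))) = 133 / 2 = 66.50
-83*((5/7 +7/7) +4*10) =-24236/7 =-3462.29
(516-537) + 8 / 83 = -1735 / 83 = -20.90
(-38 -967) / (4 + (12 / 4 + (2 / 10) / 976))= -1634800 / 11387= -143.57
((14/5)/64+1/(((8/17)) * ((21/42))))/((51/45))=2061/544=3.79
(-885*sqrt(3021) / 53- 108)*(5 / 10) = -885*sqrt(3021) / 106- 54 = -512.89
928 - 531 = 397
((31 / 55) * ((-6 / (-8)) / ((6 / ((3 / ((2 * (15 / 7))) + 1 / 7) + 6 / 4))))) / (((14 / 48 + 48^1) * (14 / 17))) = 64821 / 15617525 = 0.00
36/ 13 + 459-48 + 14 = 5561/ 13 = 427.77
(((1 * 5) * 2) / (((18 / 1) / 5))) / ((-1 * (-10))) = 5 / 18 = 0.28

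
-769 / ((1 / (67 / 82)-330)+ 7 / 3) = 154569 / 65615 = 2.36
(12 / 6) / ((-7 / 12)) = -24 / 7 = -3.43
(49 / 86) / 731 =49 / 62866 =0.00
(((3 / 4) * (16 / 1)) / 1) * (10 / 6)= 20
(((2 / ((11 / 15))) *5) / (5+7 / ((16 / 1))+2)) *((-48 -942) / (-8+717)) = -216000 / 84371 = -2.56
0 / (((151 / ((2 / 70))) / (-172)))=0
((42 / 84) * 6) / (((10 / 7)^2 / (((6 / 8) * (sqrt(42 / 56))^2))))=1323 / 1600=0.83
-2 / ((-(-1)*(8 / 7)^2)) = -49 / 32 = -1.53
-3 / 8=-0.38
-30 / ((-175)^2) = -6 / 6125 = -0.00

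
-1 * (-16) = 16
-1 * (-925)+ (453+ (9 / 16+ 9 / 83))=1830875 / 1328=1378.67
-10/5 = -2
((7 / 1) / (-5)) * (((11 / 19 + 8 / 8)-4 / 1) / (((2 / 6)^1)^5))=78246 / 95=823.64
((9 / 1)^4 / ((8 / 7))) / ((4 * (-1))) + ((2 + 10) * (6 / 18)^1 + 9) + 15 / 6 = -45431 / 32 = -1419.72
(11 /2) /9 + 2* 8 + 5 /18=152 /9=16.89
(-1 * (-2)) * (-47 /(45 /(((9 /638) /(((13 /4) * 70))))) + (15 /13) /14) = 0.16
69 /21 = 23 /7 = 3.29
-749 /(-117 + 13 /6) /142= 2247 /48919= 0.05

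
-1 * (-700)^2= -490000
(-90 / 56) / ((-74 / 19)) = 0.41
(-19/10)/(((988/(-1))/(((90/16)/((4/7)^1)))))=63/3328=0.02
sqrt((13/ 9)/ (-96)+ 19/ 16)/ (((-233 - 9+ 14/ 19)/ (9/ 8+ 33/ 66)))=-0.01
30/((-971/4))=-120/971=-0.12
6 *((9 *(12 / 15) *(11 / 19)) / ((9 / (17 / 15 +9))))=704 / 25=28.16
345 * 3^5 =83835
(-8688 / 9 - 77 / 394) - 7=-1149529 / 1182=-972.53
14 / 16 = 7 / 8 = 0.88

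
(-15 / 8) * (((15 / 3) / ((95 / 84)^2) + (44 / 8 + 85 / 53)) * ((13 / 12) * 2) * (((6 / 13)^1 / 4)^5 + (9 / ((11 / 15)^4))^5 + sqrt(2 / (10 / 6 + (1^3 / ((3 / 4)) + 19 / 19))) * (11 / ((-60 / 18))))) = -491575037905702111902118555276349039521143 / 376452460929647450733810173146112 + 903946329 * sqrt(2) / 12245120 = -1305808965.60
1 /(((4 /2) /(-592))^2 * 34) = 43808 /17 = 2576.94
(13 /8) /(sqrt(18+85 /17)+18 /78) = -507 /31024+2197 * sqrt(23) /31024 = 0.32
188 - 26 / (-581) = 109254 / 581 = 188.04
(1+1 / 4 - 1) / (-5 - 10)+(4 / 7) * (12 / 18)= 51 / 140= 0.36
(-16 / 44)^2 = 16 / 121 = 0.13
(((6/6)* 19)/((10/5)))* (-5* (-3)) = 285/2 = 142.50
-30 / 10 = -3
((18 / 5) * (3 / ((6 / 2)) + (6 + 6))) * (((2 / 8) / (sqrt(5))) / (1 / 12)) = 62.79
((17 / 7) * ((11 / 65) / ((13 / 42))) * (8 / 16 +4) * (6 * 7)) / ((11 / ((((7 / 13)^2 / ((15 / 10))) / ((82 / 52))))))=1259496 / 450385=2.80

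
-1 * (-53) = 53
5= 5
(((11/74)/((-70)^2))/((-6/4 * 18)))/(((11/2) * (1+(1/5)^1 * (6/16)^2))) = -0.00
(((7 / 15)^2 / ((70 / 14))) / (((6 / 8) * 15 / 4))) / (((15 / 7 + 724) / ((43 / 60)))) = 58996 / 3859903125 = 0.00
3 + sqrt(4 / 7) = 2*sqrt(7) / 7 + 3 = 3.76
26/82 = 0.32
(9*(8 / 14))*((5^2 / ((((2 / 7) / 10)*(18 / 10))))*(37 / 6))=46250 / 3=15416.67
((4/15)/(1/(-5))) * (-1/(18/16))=32/27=1.19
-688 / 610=-344 / 305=-1.13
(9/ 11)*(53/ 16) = 477/ 176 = 2.71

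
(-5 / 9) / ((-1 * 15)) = 1 / 27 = 0.04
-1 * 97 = -97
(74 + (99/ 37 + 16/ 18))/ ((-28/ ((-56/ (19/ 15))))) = 258290/ 2109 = 122.47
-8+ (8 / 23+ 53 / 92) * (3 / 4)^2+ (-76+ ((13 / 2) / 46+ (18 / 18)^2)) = -121203 / 1472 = -82.34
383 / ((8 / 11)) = 4213 / 8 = 526.62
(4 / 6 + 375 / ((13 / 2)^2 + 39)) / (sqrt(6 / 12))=206 * sqrt(2) / 39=7.47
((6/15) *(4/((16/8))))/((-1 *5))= -4/25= -0.16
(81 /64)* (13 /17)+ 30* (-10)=-325347 /1088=-299.03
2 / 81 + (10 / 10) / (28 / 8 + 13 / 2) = 101 / 810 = 0.12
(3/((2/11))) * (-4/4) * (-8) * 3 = 396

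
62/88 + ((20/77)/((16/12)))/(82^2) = 91198/129437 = 0.70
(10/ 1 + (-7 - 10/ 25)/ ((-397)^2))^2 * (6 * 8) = 2980843634427312/ 621014922025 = 4799.95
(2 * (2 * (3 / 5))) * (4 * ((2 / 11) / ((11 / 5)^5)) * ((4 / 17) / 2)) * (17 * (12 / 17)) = 1440000 / 30116537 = 0.05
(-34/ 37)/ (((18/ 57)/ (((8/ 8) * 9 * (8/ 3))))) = -69.84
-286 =-286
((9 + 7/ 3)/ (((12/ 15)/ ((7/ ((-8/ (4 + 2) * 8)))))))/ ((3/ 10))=-2975/ 96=-30.99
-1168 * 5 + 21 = -5819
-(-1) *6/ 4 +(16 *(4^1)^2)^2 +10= 131095/ 2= 65547.50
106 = 106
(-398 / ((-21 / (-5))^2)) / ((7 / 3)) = -9950 / 1029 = -9.67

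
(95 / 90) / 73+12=15787 / 1314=12.01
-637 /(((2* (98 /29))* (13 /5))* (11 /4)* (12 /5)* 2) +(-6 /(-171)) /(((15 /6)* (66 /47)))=-205873 /75240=-2.74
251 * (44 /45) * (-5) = -11044 /9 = -1227.11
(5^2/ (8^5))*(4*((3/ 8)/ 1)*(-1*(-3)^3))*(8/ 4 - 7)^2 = 0.77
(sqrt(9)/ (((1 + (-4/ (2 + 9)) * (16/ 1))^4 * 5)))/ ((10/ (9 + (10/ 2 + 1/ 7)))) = 4348377/ 2761668350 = 0.00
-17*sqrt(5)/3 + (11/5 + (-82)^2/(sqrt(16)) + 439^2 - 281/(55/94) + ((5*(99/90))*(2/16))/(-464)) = 79183024803/408320 - 17*sqrt(5)/3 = 193911.27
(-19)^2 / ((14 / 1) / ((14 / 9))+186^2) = 361 / 34605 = 0.01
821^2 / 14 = 674041 / 14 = 48145.79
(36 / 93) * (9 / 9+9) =120 / 31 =3.87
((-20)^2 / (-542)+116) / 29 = 31236 / 7859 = 3.97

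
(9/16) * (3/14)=27/224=0.12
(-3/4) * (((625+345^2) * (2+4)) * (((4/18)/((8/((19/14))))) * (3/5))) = -682005/56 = -12178.66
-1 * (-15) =15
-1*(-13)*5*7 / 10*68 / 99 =3094 / 99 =31.25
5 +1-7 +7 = 6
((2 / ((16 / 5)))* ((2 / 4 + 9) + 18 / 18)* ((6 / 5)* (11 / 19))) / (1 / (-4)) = -693 / 38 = -18.24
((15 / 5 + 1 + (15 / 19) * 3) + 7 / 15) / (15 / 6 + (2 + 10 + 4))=3896 / 10545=0.37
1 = 1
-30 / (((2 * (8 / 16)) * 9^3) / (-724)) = 7240 / 243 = 29.79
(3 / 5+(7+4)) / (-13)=-58 / 65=-0.89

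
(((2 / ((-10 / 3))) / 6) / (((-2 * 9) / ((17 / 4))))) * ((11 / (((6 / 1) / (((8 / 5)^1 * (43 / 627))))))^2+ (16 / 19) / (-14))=-214013 / 460545750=-0.00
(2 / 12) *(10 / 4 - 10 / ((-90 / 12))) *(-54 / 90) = -23 / 60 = -0.38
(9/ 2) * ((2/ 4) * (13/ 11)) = 117/ 44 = 2.66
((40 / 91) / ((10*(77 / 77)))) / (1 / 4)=16 / 91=0.18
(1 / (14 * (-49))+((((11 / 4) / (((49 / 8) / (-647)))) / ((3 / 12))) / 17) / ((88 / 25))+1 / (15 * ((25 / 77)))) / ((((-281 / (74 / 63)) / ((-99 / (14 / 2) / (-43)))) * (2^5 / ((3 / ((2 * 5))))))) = 34199050457 / 138093707080000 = 0.00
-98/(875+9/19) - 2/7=-0.40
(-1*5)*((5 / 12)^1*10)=-125 / 6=-20.83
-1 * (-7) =7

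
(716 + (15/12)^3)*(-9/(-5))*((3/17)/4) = 1240623/21760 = 57.01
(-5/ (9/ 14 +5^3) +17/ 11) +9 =203274/ 19349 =10.51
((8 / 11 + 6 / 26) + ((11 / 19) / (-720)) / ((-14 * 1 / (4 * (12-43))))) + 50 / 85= 179151949 / 116396280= 1.54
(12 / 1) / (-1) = -12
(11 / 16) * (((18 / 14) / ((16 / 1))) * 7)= 99 / 256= 0.39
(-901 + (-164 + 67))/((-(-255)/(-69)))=22954/85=270.05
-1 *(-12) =12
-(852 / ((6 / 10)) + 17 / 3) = -4277 / 3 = -1425.67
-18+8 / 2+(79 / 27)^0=-13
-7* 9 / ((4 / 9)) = -567 / 4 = -141.75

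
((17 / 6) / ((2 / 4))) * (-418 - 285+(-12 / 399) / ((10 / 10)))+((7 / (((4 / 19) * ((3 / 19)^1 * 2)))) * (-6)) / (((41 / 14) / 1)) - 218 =-144533617 / 32718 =-4417.56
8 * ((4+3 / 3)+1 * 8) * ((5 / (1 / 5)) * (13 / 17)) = 33800 / 17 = 1988.24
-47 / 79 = -0.59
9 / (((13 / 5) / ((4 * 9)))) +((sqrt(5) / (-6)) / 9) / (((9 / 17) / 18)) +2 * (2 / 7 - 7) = 10118 / 91 - 17 * sqrt(5) / 27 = 109.78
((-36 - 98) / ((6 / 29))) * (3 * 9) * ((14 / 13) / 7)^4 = -279792 / 28561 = -9.80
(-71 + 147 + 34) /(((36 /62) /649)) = 1106545 /9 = 122949.44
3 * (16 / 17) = 48 / 17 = 2.82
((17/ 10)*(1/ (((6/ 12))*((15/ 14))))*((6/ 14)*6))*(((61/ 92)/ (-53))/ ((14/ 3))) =-0.02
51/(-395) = -51/395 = -0.13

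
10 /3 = 3.33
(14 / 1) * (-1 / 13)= -14 / 13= -1.08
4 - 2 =2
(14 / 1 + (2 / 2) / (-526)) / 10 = 7363 / 5260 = 1.40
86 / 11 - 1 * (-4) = 130 / 11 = 11.82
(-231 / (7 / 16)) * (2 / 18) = -176 / 3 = -58.67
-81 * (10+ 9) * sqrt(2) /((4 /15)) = -23085 * sqrt(2) /4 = -8161.78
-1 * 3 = -3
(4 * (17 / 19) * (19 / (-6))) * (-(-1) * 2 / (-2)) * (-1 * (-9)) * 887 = 90474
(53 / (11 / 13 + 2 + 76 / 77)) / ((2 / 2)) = 53053 / 3837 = 13.83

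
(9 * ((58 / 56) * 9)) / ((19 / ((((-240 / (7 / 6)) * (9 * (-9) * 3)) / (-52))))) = -51372630 / 12103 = -4244.62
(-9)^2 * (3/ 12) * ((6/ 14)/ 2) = 243/ 56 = 4.34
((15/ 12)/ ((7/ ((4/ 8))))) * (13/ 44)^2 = 845/ 108416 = 0.01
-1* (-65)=65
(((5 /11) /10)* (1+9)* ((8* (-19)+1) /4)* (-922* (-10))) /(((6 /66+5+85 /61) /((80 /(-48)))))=530783875 /13053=40663.75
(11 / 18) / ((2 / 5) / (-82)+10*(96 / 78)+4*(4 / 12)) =0.04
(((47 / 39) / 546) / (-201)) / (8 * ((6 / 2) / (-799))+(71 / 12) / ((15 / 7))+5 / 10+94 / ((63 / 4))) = -375530 / 314598152739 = -0.00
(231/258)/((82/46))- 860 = -859.50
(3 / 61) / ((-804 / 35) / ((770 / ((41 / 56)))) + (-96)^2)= 377300 / 70702834033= 0.00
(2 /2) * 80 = 80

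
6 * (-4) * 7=-168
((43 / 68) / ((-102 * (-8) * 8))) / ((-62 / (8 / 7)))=-43 / 24081792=-0.00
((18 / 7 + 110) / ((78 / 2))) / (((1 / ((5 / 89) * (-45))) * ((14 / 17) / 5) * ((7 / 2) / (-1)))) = 5023500 / 396851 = 12.66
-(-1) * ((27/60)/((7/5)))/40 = 9/1120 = 0.01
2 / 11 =0.18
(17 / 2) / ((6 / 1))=17 / 12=1.42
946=946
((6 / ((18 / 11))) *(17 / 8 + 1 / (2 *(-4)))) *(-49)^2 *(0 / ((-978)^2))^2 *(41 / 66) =0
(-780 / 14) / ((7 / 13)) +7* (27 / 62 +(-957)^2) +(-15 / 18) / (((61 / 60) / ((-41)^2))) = 1187789181155 / 185318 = 6409464.71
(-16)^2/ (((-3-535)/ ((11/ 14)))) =-0.37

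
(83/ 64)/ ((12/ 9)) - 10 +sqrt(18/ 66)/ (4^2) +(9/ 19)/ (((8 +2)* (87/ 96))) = -6329941/ 705280 +sqrt(33)/ 176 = -8.94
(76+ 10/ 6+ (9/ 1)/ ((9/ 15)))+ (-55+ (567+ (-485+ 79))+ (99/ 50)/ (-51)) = 506501/ 2550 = 198.63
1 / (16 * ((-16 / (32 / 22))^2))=1 / 1936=0.00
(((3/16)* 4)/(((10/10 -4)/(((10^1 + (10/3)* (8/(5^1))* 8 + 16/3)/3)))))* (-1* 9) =87/2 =43.50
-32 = -32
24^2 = 576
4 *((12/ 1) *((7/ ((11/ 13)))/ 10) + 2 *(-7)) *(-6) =5376/ 55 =97.75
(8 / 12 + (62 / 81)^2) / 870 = 4109 / 2854035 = 0.00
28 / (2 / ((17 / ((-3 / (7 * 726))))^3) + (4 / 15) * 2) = 5015408098174320 / 95531582822353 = 52.50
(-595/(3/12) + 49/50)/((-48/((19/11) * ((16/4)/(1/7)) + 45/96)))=2420.28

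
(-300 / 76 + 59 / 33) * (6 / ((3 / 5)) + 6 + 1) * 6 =-46036 / 209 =-220.27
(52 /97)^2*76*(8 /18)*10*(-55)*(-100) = 45210880000 /84681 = 533896.39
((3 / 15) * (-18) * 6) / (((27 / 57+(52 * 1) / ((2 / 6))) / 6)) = -4104 / 4955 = -0.83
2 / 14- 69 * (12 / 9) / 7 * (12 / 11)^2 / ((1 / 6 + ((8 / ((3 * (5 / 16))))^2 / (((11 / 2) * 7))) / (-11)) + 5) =-39827461 / 13326173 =-2.99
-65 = -65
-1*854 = -854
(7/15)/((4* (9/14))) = 49/270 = 0.18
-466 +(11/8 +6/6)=-463.62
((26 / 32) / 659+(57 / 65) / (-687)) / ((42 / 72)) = -20493 / 274658020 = -0.00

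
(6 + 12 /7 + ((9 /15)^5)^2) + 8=1074632093 /68359375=15.72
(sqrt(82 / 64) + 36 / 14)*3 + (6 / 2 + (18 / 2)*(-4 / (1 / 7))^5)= -1084253109 / 7 + 3*sqrt(82) / 8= -154893297.89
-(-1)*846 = 846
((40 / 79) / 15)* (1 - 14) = -104 / 237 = -0.44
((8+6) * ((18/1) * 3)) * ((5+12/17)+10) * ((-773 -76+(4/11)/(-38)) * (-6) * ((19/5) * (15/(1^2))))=644710039848/187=3447647271.91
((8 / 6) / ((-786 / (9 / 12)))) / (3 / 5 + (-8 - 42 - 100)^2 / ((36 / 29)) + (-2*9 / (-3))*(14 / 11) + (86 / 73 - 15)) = -4015 / 57181066914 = -0.00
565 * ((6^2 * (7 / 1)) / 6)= 23730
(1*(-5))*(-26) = 130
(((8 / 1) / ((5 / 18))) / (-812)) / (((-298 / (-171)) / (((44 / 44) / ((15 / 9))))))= -9234 / 756175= -0.01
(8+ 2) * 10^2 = 1000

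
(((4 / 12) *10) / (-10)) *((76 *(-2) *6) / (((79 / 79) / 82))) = 24928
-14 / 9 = -1.56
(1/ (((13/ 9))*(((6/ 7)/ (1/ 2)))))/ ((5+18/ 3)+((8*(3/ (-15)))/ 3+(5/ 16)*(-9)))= 1260/ 23881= 0.05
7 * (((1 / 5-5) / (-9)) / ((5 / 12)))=224 / 25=8.96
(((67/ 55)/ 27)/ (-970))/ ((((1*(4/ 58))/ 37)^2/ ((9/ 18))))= -77139043/ 11523600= -6.69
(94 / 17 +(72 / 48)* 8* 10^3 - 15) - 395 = 197124 / 17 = 11595.53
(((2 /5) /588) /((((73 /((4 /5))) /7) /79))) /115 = 158 /4407375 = 0.00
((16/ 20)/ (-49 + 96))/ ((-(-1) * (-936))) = -0.00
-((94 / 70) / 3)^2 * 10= -4418 / 2205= -2.00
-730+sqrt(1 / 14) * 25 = -730+25 * sqrt(14) / 14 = -723.32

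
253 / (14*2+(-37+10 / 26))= -3289 / 112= -29.37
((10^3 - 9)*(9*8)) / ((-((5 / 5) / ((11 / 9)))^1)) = -87208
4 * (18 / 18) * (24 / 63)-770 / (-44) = 19.02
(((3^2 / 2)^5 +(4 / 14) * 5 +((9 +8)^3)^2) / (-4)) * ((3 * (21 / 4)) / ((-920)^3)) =48665062071 / 398688256000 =0.12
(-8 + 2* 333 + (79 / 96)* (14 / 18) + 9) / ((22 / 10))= 2884205 / 9504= 303.47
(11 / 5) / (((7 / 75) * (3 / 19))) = 1045 / 7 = 149.29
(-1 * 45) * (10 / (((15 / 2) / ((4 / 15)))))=-16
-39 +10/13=-497/13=-38.23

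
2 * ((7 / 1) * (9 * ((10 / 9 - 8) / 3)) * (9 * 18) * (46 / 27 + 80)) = -3829616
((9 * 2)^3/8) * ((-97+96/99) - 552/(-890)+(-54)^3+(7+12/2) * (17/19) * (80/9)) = -10675619597529/93005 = -114785437.32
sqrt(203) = 14.25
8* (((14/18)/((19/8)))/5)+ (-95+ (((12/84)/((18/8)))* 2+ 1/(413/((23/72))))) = -88842101/941640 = -94.35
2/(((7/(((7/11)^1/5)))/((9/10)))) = 9/275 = 0.03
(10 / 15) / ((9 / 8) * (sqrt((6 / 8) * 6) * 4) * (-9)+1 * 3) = -36 * sqrt(2) / 6553-16 / 58977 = -0.01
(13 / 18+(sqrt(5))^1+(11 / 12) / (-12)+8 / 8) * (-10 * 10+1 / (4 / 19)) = -381 * sqrt(5) / 4 -10033 / 64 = -369.75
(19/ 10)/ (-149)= -19/ 1490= -0.01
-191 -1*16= -207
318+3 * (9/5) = 323.40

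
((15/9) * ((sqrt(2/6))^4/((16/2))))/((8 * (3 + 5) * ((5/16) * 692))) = 0.00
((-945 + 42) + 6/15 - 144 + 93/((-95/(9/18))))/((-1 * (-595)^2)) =28421/9609250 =0.00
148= 148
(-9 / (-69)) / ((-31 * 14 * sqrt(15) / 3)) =-3 * sqrt(15) / 49910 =-0.00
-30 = -30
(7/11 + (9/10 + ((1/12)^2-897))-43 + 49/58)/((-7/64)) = 861402772/100485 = 8572.45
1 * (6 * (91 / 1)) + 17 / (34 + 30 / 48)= 546.49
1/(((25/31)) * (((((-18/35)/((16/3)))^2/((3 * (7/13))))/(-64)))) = -43552768/3159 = -13786.88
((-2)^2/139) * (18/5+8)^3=780448/17375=44.92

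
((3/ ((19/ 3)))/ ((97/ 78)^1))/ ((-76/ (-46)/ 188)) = 1517724/ 35017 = 43.34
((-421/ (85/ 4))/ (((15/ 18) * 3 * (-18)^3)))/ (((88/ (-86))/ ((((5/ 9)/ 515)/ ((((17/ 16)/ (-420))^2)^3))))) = -22868551724727009280000/ 4184223448581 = -5465423155.75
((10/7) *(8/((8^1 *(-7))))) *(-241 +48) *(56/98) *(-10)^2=772000/343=2250.73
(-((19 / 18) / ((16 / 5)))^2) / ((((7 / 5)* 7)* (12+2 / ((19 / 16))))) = -171475 / 211341312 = -0.00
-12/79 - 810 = -64002/79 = -810.15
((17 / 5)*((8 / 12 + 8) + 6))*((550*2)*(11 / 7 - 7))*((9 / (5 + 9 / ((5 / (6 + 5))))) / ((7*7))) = -23449800 / 10633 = -2205.38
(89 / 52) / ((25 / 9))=801 / 1300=0.62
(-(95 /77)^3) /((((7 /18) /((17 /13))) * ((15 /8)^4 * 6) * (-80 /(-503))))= -15014735104 /28042539525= -0.54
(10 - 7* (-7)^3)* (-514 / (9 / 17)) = -21067318 / 9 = -2340813.11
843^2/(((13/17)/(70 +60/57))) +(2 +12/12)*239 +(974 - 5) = 16309810992/247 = 66031623.45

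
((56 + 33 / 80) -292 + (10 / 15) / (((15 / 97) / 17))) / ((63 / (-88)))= 257081 / 1134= 226.70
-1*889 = -889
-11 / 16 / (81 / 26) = -143 / 648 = -0.22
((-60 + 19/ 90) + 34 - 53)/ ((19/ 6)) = -7091/ 285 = -24.88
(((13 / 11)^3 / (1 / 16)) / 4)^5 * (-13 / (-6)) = 340693303901788078592 / 12531744508246953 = 27186.42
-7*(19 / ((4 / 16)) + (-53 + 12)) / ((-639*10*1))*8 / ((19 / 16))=3136 / 12141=0.26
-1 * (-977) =977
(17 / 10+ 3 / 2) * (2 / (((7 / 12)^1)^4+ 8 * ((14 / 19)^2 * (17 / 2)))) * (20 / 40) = 119771136 / 1386180845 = 0.09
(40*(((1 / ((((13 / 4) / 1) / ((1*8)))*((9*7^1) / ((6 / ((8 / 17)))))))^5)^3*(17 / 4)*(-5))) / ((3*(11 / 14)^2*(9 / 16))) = -5478763139966437905311418217293414400 / 232483834477053191807344446180462889731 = -0.02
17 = 17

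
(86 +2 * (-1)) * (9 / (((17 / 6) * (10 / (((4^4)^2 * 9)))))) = 1337720832 / 85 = 15737892.14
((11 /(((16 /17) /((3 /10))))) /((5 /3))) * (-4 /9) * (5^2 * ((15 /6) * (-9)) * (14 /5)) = 11781 /8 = 1472.62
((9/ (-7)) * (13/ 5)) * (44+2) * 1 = -5382/ 35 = -153.77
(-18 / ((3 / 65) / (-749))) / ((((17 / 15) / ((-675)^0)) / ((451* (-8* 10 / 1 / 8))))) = -19761241500 / 17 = -1162425970.59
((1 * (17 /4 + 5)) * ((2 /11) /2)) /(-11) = -37 /484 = -0.08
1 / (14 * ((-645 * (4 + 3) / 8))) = -4 / 31605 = -0.00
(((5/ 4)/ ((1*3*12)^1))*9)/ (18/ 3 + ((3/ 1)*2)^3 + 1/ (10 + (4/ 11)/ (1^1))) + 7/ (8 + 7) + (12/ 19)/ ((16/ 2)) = 31578061/ 57727320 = 0.55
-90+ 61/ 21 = -1829/ 21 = -87.10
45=45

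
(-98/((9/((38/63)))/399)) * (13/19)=-1793.04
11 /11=1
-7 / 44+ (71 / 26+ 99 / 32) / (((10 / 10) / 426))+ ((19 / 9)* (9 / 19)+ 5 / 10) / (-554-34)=2481.08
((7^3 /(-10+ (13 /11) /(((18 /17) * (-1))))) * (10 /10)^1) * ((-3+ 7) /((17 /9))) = -2444904 /37417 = -65.34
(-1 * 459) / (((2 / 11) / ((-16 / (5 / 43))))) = 1736856 / 5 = 347371.20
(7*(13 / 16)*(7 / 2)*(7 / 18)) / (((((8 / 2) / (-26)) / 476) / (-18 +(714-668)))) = -48286511 / 72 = -670645.99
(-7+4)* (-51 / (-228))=-51 / 76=-0.67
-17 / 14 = -1.21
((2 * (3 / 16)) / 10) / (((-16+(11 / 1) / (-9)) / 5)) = -27 / 2480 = -0.01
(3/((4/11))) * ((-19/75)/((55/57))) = -1083/500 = -2.17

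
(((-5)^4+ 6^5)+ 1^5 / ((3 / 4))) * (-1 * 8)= -201656 / 3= -67218.67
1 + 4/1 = 5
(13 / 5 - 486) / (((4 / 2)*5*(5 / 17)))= -41089 / 250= -164.36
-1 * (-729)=729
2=2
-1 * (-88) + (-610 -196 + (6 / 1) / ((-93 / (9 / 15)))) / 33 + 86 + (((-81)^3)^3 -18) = -767734059544149830911 / 5115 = -150094635296998989.43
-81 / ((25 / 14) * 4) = -567 / 50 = -11.34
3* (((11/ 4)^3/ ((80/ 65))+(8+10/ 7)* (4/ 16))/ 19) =414051/ 136192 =3.04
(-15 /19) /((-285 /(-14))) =-14 /361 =-0.04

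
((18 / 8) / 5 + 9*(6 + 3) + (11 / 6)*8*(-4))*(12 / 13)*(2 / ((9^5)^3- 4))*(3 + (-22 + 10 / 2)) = -38276 / 13382923586151925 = -0.00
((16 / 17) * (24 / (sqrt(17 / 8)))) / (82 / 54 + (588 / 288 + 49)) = 165888 * sqrt(34) / 3281017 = 0.29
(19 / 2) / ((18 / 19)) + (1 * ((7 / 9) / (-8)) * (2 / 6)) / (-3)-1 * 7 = 1969 / 648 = 3.04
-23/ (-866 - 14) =23/ 880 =0.03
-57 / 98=-0.58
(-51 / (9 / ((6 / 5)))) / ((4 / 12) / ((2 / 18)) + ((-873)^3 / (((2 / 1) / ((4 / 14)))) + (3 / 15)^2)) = 1190 / 16633464893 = 0.00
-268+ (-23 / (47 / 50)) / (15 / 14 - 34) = -5790656 / 21667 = -267.26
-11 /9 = -1.22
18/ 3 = 6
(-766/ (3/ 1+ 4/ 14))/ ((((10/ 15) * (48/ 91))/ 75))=-18297825/ 368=-49722.35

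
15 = 15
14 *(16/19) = 224/19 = 11.79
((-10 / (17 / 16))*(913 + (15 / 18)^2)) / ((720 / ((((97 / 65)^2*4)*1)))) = -106.39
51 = 51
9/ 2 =4.50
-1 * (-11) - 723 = -712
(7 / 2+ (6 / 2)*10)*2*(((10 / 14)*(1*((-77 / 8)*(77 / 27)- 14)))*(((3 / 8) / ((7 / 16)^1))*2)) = -428465 / 126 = -3400.52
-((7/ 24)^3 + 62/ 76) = -220789/ 262656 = -0.84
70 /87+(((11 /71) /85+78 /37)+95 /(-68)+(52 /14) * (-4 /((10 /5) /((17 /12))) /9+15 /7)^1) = 284681260201 /34268637060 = 8.31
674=674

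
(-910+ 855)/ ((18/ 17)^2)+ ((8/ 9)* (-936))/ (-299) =-344849/ 7452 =-46.28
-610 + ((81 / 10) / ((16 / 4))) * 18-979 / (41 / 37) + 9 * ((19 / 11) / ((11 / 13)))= -142744431 / 99220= -1438.67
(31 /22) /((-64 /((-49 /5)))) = 1519 /7040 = 0.22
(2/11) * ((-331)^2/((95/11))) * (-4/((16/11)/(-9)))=10846539/190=57087.05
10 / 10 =1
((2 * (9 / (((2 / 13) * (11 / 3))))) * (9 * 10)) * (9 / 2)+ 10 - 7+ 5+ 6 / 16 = 1137977 / 88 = 12931.56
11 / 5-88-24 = -109.80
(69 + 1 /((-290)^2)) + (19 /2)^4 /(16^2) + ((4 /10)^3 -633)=-229126329867 /430592000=-532.12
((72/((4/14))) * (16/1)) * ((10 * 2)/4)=20160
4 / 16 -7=-6.75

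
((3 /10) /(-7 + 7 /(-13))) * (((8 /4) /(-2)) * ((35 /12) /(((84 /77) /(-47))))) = -5.00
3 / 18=1 / 6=0.17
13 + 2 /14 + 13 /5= 551 /35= 15.74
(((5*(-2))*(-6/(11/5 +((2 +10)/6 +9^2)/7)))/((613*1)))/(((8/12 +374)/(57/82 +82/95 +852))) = 698167995/44012708536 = 0.02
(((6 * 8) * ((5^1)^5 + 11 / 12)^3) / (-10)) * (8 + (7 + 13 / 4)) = -3852998025059663 / 1440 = -2675693072958.10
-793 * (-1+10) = -7137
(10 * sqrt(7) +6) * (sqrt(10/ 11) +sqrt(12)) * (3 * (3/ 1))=18 * (3 +5 * sqrt(7)) * (sqrt(110) +22 * sqrt(3))/ 11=1290.45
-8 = -8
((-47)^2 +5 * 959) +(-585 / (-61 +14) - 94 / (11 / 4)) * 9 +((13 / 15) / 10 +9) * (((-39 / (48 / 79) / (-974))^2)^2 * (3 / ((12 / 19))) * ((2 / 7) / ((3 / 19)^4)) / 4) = 141260478972855230146071958189 / 20747730883489169198284800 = 6808.48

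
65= 65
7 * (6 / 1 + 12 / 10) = 252 / 5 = 50.40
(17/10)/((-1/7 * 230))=-119/2300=-0.05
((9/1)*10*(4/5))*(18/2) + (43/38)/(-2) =49205/76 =647.43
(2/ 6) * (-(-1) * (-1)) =-1/ 3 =-0.33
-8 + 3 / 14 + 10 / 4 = -37 / 7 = -5.29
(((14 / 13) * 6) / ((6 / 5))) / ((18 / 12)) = 140 / 39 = 3.59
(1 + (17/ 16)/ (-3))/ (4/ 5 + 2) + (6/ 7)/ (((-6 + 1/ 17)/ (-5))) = 64615/ 67872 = 0.95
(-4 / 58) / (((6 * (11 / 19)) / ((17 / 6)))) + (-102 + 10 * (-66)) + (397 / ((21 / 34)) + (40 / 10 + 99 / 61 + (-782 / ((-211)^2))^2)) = -552421918146867179 / 4859827837504794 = -113.67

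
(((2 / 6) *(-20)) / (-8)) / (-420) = -1 / 504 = -0.00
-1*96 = -96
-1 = -1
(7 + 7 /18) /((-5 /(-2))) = 133 /45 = 2.96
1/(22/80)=40/11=3.64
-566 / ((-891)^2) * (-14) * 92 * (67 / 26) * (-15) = -122108840 / 3440151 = -35.50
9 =9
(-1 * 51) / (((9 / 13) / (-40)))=8840 / 3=2946.67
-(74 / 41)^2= -3.26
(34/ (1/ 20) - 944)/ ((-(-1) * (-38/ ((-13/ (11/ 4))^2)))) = 32448/ 209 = 155.25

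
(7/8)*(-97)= -679/8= -84.88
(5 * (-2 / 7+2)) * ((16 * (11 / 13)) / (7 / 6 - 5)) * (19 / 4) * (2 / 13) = -601920 / 27209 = -22.12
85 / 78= 1.09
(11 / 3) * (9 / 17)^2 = 297 / 289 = 1.03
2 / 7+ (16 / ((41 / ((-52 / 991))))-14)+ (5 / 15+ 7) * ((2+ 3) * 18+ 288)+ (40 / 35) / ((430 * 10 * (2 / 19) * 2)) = 240952921227 / 87356650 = 2758.27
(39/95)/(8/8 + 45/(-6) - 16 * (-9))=78/26125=0.00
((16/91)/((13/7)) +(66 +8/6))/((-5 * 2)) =-17093/2535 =-6.74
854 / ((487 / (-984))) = -1725.54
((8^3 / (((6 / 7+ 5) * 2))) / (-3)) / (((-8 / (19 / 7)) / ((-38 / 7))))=-23104 / 861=-26.83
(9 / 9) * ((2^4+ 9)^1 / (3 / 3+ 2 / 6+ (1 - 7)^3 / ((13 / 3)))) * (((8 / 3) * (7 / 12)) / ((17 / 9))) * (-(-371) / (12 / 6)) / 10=-506415 / 64328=-7.87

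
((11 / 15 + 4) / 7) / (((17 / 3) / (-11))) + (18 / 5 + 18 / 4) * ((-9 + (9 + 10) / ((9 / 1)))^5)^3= -9150025488890720395218733969 / 302482033571151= -30249814776977.21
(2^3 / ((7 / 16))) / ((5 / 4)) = 512 / 35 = 14.63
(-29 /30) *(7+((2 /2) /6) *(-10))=-232 /45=-5.16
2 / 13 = 0.15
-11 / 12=-0.92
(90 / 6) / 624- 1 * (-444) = 92357 / 208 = 444.02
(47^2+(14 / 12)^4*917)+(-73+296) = 5353589 / 1296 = 4130.86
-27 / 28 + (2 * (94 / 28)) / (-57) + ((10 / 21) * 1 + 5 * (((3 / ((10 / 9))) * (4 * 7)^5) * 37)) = 13720139789369 / 1596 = 8596578815.39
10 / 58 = 5 / 29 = 0.17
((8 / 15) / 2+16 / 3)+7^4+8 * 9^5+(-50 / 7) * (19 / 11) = 182792711 / 385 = 474786.26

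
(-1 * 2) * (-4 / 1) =8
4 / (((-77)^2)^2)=4 / 35153041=0.00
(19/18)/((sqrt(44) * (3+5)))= 0.02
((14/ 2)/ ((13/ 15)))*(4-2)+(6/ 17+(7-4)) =4311/ 221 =19.51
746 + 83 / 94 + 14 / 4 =35268 / 47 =750.38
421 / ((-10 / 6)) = -1263 / 5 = -252.60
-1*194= -194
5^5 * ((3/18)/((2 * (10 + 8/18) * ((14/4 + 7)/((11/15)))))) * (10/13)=34375/25662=1.34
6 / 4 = 3 / 2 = 1.50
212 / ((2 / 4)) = 424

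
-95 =-95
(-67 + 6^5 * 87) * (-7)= -4735115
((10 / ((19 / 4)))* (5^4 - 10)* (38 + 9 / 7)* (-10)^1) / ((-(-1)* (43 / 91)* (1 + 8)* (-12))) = 73287500 / 7353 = 9967.02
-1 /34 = -0.03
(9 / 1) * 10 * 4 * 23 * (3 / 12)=2070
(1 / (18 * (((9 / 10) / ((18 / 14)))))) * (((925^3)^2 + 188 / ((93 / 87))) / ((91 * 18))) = 7468592123553938395 / 246078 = 30350507251984.89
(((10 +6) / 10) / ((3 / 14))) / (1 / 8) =896 / 15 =59.73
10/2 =5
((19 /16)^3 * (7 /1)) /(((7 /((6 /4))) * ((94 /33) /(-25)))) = -16976025 /770048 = -22.05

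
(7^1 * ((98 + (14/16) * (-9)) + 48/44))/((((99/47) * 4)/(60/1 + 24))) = 18486181/2904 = 6365.76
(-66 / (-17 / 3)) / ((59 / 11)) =2.17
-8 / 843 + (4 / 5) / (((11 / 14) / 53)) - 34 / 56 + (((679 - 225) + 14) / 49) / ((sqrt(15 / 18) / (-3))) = 69256147 / 1298220 - 1404 * sqrt(30) / 245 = 21.96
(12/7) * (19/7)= 228/49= 4.65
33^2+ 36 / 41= 44685 / 41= 1089.88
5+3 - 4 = 4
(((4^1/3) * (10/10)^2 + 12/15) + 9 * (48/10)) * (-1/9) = -136/27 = -5.04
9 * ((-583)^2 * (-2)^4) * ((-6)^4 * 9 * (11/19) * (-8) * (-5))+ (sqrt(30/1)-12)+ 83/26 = sqrt(30)+ 6530901550014209/494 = 13220448481815.62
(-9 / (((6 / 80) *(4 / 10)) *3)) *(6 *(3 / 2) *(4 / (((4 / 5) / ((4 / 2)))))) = -9000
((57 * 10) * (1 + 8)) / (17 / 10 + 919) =1900 / 341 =5.57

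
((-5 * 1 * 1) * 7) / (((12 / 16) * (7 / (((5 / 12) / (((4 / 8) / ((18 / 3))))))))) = -100 / 3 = -33.33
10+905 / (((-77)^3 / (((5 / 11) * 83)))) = 9.93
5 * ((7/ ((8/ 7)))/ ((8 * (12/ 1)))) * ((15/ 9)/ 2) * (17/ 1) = 20825/ 4608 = 4.52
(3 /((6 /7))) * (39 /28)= 39 /8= 4.88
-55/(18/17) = -935/18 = -51.94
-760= -760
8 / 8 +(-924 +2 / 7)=-6459 / 7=-922.71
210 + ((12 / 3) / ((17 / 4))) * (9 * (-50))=-3630 / 17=-213.53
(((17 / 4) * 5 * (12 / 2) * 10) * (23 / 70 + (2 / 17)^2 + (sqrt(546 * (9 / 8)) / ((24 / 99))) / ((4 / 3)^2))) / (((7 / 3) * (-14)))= -3408075 * sqrt(273) / 25088-311715 / 23324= -2257.89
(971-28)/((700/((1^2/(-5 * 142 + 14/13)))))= -12259/6451200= -0.00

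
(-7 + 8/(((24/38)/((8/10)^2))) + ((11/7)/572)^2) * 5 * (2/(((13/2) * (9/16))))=43988972/14533155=3.03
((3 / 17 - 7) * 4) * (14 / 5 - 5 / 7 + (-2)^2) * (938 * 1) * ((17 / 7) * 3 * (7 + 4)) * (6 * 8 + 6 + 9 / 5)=-121932794016 / 175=-696758822.95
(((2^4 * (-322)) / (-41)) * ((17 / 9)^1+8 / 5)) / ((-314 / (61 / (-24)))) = 19642 / 5535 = 3.55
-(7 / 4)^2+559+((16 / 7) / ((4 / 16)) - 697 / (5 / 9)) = -386131 / 560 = -689.52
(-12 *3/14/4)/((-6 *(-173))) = -3/4844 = -0.00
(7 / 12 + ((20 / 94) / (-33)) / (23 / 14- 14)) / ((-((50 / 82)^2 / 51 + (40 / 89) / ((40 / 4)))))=-1593784527391 / 142586484436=-11.18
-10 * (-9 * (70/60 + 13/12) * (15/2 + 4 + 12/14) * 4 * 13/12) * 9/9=303615/28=10843.39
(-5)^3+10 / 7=-865 / 7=-123.57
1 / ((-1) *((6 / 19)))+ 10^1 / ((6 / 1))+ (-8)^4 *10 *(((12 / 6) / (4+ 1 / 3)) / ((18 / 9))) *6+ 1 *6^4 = 58008.35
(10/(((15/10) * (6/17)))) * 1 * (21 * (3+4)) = 8330/3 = 2776.67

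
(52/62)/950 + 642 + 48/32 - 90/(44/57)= 85346243/161975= 526.91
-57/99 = -19/33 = -0.58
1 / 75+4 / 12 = 26 / 75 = 0.35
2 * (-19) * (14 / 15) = -532 / 15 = -35.47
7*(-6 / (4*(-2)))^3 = 2.95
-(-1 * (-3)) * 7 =-21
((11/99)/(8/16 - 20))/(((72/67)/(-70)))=2345/6318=0.37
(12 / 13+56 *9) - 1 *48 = 5940 / 13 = 456.92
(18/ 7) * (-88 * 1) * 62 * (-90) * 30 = 265161600/ 7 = 37880228.57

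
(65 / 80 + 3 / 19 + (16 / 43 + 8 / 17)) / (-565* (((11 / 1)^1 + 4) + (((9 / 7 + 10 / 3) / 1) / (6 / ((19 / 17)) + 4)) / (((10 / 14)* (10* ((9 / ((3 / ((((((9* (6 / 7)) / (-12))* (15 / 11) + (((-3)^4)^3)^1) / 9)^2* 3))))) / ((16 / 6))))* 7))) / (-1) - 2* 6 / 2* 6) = 1200928362494391574098705 / 5589746087228600993716642736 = 0.0002148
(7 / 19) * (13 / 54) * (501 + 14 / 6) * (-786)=-18000710 / 513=-35089.10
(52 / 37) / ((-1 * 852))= -13 / 7881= -0.00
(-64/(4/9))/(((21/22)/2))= -2112/7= -301.71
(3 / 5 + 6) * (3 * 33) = 3267 / 5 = 653.40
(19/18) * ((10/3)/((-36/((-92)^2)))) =-827.24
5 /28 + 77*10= 21565 /28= 770.18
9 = 9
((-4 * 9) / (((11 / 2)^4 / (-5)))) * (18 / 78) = 0.05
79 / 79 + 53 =54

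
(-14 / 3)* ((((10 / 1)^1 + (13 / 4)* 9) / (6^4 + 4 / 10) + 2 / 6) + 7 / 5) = -8.23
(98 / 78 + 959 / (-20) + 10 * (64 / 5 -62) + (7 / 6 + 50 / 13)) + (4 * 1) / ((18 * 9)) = -11238797 / 21060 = -533.66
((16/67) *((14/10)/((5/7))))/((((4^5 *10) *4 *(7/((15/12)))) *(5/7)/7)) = 343/17152000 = 0.00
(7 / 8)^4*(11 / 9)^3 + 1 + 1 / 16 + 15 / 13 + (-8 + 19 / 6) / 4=2.08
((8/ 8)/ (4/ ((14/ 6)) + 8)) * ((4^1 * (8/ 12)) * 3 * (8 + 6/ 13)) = 1540/ 221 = 6.97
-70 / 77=-10 / 11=-0.91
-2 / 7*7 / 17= -2 / 17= -0.12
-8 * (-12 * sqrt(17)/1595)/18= 16 * sqrt(17)/4785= 0.01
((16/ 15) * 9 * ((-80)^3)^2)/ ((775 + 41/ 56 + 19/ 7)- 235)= 140928614400000/ 30433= 4630782847.57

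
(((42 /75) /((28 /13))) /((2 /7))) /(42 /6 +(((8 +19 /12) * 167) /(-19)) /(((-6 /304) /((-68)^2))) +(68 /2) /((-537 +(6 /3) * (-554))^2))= 88649379 /1922445702863524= 0.00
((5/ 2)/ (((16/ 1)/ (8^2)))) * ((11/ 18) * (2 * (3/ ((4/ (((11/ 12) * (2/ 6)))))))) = 605/ 216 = 2.80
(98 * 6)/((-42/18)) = -252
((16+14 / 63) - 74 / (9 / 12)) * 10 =-7420 / 9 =-824.44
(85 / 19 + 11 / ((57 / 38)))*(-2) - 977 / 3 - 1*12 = -20593 / 57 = -361.28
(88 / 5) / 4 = 22 / 5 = 4.40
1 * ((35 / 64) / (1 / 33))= 1155 / 64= 18.05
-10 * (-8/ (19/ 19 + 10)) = 80/ 11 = 7.27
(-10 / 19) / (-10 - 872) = 5 / 8379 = 0.00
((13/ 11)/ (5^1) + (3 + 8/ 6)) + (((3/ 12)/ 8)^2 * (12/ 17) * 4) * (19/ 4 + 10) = 3310613/ 718080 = 4.61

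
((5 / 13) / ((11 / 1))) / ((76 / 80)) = 100 / 2717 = 0.04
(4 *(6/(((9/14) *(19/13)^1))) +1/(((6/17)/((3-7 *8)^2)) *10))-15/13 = 12156451/14820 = 820.27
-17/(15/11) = -187/15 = -12.47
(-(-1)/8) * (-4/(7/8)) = -4/7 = -0.57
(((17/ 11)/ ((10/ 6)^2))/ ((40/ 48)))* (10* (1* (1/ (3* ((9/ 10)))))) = 136/ 55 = 2.47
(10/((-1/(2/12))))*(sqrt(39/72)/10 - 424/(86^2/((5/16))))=1325/44376 - sqrt(78)/72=-0.09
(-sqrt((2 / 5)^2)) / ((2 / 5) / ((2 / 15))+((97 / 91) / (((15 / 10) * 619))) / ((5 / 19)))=-337974 / 2538491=-0.13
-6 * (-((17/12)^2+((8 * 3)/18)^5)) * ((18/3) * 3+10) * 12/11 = 338618/297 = 1140.13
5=5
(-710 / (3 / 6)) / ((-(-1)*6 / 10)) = -7100 / 3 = -2366.67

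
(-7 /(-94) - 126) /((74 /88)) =-260414 /1739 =-149.75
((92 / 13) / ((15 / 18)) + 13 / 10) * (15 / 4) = 3819 / 104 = 36.72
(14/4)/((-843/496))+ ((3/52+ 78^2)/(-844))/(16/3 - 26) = -3923650957/2293850208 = -1.71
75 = 75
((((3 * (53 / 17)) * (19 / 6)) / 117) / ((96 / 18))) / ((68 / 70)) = 35245 / 721344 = 0.05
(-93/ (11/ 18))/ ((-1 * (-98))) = -837/ 539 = -1.55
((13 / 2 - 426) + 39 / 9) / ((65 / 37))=-92167 / 390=-236.33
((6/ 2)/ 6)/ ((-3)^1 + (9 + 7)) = 1/ 26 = 0.04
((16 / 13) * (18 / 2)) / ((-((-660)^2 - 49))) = -144 / 5662163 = -0.00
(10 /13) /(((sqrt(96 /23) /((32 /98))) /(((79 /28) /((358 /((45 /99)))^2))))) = 9875 * sqrt(138) /207448429188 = 0.00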